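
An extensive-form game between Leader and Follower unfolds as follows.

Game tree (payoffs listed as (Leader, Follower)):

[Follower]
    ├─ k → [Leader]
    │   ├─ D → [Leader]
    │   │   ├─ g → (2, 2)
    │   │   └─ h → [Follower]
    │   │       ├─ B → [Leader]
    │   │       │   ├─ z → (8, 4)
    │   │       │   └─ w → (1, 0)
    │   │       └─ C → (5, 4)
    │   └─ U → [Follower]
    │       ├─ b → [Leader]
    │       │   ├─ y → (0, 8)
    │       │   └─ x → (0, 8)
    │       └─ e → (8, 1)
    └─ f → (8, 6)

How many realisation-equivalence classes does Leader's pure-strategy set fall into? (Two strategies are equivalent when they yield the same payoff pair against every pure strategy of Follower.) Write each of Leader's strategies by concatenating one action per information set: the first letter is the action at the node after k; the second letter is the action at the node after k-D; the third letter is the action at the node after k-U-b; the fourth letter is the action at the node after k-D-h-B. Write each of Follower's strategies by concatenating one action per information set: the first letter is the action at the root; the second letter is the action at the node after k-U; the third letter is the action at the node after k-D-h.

4

Leader has 16 pure strategies: Dgyz, Dgyw, Dgxz, Dgxw, Dhyz, Dhyw, Dhxz, Dhxw, Ugyz, Ugyw, Ugxz, Ugxw, Uhyz, Uhyw, Uhxz, Uhxw. Columns: kbB, kbC, keB, keC, fbB, fbC, feB, feC.
{Dgyz, Dgyw, Dgxz, Dgxw} → row (2,2) (2,2) (2,2) (2,2) (8,6) (8,6) (8,6) (8,6)
{Dhyz, Dhxz} → row (8,4) (5,4) (8,4) (5,4) (8,6) (8,6) (8,6) (8,6)
{Dhyw, Dhxw} → row (1,0) (5,4) (1,0) (5,4) (8,6) (8,6) (8,6) (8,6)
{Ugyz, Ugyw, Ugxz, Ugxw, Uhyz, Uhyw, Uhxz, Uhxw} → row (0,8) (0,8) (8,1) (8,1) (8,6) (8,6) (8,6) (8,6)
That's 4 distinct rows out of 16 strategies.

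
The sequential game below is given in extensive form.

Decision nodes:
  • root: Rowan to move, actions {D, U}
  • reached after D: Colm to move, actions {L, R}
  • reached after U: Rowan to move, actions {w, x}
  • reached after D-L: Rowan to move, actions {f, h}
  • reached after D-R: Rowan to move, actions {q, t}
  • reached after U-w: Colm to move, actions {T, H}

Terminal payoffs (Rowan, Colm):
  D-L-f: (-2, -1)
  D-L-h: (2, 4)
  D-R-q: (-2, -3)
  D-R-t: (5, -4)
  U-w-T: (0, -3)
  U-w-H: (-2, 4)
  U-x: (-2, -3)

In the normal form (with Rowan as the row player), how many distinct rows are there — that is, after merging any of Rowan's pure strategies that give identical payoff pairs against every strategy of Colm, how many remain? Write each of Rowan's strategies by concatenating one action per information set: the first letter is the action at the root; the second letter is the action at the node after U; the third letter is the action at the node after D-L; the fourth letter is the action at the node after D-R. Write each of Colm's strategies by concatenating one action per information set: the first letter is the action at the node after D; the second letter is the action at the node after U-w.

Rowan has 16 pure strategies: Dwfq, Dwft, Dwhq, Dwht, Dxfq, Dxft, Dxhq, Dxht, Uwfq, Uwft, Uwhq, Uwht, Uxfq, Uxft, Uxhq, Uxht. Columns: LT, LH, RT, RH.
{Dwfq, Dxfq} → row (-2,-1) (-2,-1) (-2,-3) (-2,-3)
{Dwft, Dxft} → row (-2,-1) (-2,-1) (5,-4) (5,-4)
{Dwhq, Dxhq} → row (2,4) (2,4) (-2,-3) (-2,-3)
{Dwht, Dxht} → row (2,4) (2,4) (5,-4) (5,-4)
{Uwfq, Uwft, Uwhq, Uwht} → row (0,-3) (-2,4) (0,-3) (-2,4)
{Uxfq, Uxft, Uxhq, Uxht} → row (-2,-3) (-2,-3) (-2,-3) (-2,-3)
That's 6 distinct rows out of 16 strategies.

6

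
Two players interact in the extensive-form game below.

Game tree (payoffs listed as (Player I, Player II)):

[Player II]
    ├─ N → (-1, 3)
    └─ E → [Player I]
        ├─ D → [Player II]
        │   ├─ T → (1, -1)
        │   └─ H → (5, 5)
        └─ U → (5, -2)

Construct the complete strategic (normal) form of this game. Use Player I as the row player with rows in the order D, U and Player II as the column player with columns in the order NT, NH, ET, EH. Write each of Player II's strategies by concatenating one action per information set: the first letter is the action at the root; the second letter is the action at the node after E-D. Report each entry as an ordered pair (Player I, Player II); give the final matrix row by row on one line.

Row D: NT→(-1,3), NH→(-1,3), ET→(1,-1), EH→(5,5)
Row U: NT→(-1,3), NH→(-1,3), ET→(5,-2), EH→(5,-2)

D: (-1,3) (-1,3) (1,-1) (5,5) | U: (-1,3) (-1,3) (5,-2) (5,-2)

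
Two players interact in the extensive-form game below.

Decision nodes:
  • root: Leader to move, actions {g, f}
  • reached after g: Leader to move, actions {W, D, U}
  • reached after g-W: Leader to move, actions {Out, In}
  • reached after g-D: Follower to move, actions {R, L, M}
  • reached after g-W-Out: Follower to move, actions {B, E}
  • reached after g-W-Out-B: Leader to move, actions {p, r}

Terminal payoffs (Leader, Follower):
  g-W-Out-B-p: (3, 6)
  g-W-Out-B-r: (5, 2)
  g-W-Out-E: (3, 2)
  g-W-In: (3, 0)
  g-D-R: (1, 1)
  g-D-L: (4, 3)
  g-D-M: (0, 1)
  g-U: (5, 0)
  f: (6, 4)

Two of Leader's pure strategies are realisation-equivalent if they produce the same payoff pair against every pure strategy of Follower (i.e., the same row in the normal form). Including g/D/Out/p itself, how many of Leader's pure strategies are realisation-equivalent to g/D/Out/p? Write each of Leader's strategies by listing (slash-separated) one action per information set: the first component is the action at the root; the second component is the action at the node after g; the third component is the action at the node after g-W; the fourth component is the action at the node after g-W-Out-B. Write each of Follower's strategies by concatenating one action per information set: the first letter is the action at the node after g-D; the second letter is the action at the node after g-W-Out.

Row for g/D/Out/p (columns RB, RE, LB, LE, MB, ME): (1,1) (1,1) (4,3) (4,3) (0,1) (0,1).
Under g/D/Out/p, Leader's choice at the node after g-W and at the node after g-W-Out-B can never be reached regardless of what Follower does, so varying those choices leaves every outcome unchanged.
Holding the reachable choices fixed and varying the unreachable ones freely already gives 2 × 2 = 4 equivalent strategies.
No other strategy reproduces this row, so those 4 are the full class: g/D/Out/p, g/D/Out/r, g/D/In/p, g/D/In/r.

4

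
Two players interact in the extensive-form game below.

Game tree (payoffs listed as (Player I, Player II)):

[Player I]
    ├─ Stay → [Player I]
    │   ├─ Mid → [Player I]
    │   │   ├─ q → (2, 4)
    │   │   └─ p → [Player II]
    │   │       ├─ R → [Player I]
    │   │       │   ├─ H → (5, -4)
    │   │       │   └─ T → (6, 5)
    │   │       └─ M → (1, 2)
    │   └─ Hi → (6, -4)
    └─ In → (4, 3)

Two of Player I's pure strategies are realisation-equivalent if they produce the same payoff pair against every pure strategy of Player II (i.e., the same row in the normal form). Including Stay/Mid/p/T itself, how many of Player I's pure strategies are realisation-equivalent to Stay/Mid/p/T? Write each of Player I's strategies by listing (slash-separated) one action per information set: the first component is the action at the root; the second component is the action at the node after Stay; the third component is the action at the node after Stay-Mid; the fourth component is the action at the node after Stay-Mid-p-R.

Row for Stay/Mid/p/T (columns R, M): (6,5) (1,2).
Every one of Player I's information sets is on the play path for some reply by Player II when Player I follows Stay/Mid/p/T.
Changing the action at any of them therefore changes at least one column, so only Stay/Mid/p/T itself gives this row.

1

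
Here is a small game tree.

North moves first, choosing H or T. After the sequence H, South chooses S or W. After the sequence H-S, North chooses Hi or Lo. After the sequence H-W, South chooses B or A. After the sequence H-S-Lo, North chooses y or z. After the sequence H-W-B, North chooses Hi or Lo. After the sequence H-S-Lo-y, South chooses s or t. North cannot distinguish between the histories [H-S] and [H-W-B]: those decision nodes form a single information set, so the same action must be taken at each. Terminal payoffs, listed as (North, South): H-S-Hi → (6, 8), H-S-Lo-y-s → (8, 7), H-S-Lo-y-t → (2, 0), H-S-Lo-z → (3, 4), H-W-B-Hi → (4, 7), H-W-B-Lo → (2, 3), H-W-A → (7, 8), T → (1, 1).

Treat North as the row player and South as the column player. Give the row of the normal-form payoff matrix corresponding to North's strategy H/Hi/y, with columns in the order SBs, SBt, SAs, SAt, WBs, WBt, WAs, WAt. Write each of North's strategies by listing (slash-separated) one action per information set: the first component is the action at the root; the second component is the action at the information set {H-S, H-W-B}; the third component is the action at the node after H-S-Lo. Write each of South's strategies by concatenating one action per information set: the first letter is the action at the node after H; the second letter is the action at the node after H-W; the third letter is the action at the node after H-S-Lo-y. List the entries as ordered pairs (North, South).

(6,8) (6,8) (6,8) (6,8) (4,7) (4,7) (7,8) (7,8)

vs SBs: North plays H → South plays S at [H] → North plays Hi at [H-S] → (6, 8)
vs SBt: North plays H → South plays S at [H] → North plays Hi at [H-S] → (6, 8)
vs SAs: North plays H → South plays S at [H] → North plays Hi at [H-S] → (6, 8)
vs SAt: North plays H → South plays S at [H] → North plays Hi at [H-S] → (6, 8)
vs WBs: North plays H → South plays W at [H] → South plays B at [H-W] → North plays Hi at [H-W-B] → (4, 7)
vs WBt: North plays H → South plays W at [H] → South plays B at [H-W] → North plays Hi at [H-W-B] → (4, 7)
vs WAs: North plays H → South plays W at [H] → South plays A at [H-W] → (7, 8)
vs WAt: North plays H → South plays W at [H] → South plays A at [H-W] → (7, 8)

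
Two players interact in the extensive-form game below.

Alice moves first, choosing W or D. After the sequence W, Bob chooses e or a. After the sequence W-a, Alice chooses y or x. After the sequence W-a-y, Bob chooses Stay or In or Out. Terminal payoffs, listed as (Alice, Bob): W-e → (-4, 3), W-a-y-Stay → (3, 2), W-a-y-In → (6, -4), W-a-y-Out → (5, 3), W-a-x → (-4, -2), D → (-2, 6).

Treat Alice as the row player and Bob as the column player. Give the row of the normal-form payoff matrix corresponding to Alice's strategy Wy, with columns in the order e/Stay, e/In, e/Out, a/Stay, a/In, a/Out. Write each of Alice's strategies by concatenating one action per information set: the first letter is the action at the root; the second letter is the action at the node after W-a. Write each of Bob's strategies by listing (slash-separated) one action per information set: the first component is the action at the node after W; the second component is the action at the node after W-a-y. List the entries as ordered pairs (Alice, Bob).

(-4,3) (-4,3) (-4,3) (3,2) (6,-4) (5,3)

vs e/Stay: Alice plays W → Bob plays e at [W] → (-4, 3)
vs e/In: Alice plays W → Bob plays e at [W] → (-4, 3)
vs e/Out: Alice plays W → Bob plays e at [W] → (-4, 3)
vs a/Stay: Alice plays W → Bob plays a at [W] → Alice plays y at [W-a] → Bob plays Stay at [W-a-y] → (3, 2)
vs a/In: Alice plays W → Bob plays a at [W] → Alice plays y at [W-a] → Bob plays In at [W-a-y] → (6, -4)
vs a/Out: Alice plays W → Bob plays a at [W] → Alice plays y at [W-a] → Bob plays Out at [W-a-y] → (5, 3)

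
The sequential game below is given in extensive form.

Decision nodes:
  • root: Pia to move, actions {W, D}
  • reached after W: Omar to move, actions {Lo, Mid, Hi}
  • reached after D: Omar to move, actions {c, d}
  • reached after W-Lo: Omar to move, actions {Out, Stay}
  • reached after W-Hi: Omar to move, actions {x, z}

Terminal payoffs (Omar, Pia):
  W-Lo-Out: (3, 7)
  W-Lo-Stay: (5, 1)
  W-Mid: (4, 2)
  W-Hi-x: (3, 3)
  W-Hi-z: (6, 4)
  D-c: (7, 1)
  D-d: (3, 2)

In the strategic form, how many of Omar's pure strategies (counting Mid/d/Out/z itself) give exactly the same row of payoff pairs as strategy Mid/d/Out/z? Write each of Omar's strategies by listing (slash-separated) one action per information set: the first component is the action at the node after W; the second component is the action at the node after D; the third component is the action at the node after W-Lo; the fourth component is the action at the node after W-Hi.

4

Row for Mid/d/Out/z (columns W, D): (4,2) (3,2).
Under Mid/d/Out/z, Omar's choice at the node after W-Lo and at the node after W-Hi can never be reached regardless of what Pia does, so varying those choices leaves every outcome unchanged.
Holding the reachable choices fixed and varying the unreachable ones freely already gives 2 × 2 = 4 equivalent strategies.
No other strategy reproduces this row, so those 4 are the full class: Mid/d/Out/x, Mid/d/Out/z, Mid/d/Stay/x, Mid/d/Stay/z.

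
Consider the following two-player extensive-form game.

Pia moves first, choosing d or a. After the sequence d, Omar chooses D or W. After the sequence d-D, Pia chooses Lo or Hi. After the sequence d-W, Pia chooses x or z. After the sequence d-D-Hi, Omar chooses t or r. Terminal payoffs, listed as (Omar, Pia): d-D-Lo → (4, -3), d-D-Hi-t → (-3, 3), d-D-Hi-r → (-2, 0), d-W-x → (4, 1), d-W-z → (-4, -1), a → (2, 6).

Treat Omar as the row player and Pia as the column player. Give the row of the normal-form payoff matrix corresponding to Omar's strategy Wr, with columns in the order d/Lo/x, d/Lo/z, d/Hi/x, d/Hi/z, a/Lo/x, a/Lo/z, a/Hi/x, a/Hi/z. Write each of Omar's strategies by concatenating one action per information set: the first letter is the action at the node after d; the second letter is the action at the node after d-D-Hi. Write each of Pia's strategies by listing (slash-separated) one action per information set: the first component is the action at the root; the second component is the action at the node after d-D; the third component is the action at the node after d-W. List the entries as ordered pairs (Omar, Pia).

vs d/Lo/x: Pia plays d → Omar plays W at [d] → Pia plays x at [d-W] → (4, 1)
vs d/Lo/z: Pia plays d → Omar plays W at [d] → Pia plays z at [d-W] → (-4, -1)
vs d/Hi/x: Pia plays d → Omar plays W at [d] → Pia plays x at [d-W] → (4, 1)
vs d/Hi/z: Pia plays d → Omar plays W at [d] → Pia plays z at [d-W] → (-4, -1)
vs a/Lo/x: Pia plays a → (2, 6)
vs a/Lo/z: Pia plays a → (2, 6)
vs a/Hi/x: Pia plays a → (2, 6)
vs a/Hi/z: Pia plays a → (2, 6)

(4,1) (-4,-1) (4,1) (-4,-1) (2,6) (2,6) (2,6) (2,6)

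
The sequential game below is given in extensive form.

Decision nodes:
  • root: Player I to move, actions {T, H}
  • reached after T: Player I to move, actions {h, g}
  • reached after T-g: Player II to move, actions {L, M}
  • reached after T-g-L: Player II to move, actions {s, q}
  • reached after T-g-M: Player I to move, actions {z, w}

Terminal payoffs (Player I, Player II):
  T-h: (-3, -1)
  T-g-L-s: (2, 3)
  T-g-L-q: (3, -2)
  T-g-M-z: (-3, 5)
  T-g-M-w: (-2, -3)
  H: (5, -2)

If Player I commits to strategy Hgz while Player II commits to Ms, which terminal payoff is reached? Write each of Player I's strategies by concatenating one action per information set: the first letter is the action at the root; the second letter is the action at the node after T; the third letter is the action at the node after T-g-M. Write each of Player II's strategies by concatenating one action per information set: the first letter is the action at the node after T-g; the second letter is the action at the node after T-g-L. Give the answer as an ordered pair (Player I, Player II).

(5, -2)

Trace the play path from the root:
  Player I plays H
→ terminal payoff (5, -2).
(Player I's choice at the node after T is never reached on this path, so it doesn't affect the outcome.)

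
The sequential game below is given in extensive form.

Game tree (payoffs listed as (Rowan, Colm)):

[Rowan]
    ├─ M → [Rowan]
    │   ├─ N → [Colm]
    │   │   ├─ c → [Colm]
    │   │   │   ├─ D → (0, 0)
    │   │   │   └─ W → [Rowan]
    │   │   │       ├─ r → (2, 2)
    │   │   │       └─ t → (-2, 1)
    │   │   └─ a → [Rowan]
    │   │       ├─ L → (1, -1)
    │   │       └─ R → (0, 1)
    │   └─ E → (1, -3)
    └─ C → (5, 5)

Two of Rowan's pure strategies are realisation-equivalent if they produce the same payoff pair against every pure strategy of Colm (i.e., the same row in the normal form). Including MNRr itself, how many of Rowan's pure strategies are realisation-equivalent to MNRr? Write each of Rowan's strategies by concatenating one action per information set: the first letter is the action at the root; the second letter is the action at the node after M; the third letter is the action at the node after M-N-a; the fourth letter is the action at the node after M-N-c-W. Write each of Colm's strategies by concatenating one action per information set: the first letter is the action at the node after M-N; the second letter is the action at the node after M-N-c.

Row for MNRr (columns cD, cW, aD, aW): (0,0) (2,2) (0,1) (0,1).
Every one of Rowan's information sets is on the play path for some reply by Colm when Rowan follows MNRr.
Changing the action at any of them therefore changes at least one column, so only MNRr itself gives this row.

1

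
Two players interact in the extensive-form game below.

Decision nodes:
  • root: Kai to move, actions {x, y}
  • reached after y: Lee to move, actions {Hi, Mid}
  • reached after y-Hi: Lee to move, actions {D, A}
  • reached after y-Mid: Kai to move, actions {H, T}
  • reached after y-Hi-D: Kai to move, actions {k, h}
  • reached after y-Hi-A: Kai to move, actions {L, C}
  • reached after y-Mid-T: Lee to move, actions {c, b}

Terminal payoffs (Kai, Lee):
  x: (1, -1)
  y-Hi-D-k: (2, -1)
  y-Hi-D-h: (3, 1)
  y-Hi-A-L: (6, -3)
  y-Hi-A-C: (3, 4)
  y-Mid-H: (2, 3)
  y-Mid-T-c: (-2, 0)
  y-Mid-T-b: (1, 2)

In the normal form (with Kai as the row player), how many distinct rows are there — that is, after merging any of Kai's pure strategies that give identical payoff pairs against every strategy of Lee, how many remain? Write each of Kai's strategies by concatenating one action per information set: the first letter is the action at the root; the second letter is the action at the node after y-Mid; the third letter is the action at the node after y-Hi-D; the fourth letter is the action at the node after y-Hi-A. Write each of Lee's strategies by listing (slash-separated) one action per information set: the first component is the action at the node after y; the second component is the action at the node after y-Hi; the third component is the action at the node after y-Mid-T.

9

Kai has 16 pure strategies: xHkL, xHkC, xHhL, xHhC, xTkL, xTkC, xThL, xThC, yHkL, yHkC, yHhL, yHhC, yTkL, yTkC, yThL, yThC. Columns: Hi/D/c, Hi/D/b, Hi/A/c, Hi/A/b, Mid/D/c, Mid/D/b, Mid/A/c, Mid/A/b.
{xHkL, xHkC, xHhL, xHhC, xTkL, xTkC, xThL, xThC} → row (1,-1) (1,-1) (1,-1) (1,-1) (1,-1) (1,-1) (1,-1) (1,-1)
{yHkL} → row (2,-1) (2,-1) (6,-3) (6,-3) (2,3) (2,3) (2,3) (2,3)
{yHkC} → row (2,-1) (2,-1) (3,4) (3,4) (2,3) (2,3) (2,3) (2,3)
{yHhL} → row (3,1) (3,1) (6,-3) (6,-3) (2,3) (2,3) (2,3) (2,3)
{yHhC} → row (3,1) (3,1) (3,4) (3,4) (2,3) (2,3) (2,3) (2,3)
{yTkL} → row (2,-1) (2,-1) (6,-3) (6,-3) (-2,0) (1,2) (-2,0) (1,2)
{yTkC} → row (2,-1) (2,-1) (3,4) (3,4) (-2,0) (1,2) (-2,0) (1,2)
{yThL} → row (3,1) (3,1) (6,-3) (6,-3) (-2,0) (1,2) (-2,0) (1,2)
{yThC} → row (3,1) (3,1) (3,4) (3,4) (-2,0) (1,2) (-2,0) (1,2)
That's 9 distinct rows out of 16 strategies.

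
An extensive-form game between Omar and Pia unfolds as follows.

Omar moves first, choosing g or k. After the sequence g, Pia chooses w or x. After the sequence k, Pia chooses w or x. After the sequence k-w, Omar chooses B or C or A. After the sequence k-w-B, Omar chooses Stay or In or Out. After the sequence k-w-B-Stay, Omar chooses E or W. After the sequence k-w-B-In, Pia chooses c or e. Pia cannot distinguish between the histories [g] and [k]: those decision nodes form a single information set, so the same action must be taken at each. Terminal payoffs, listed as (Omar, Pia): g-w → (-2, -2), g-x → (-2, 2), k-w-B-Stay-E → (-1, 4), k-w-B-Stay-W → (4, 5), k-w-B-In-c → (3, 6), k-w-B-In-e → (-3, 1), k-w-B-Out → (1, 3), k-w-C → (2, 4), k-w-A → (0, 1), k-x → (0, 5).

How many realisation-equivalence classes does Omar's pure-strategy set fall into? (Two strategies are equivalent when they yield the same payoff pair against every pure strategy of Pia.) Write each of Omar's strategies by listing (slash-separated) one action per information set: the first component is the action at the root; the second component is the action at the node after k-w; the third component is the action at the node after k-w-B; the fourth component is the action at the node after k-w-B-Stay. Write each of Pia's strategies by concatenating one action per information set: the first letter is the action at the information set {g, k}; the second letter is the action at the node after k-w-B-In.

7

Omar has 36 pure strategies: g/B/Stay/E, g/B/Stay/W, g/B/In/E, g/B/In/W, g/B/Out/E, g/B/Out/W, g/C/Stay/E, g/C/Stay/W, g/C/In/E, g/C/In/W, g/C/Out/E, g/C/Out/W, g/A/Stay/E, g/A/Stay/W, g/A/In/E, g/A/In/W, g/A/Out/E, g/A/Out/W, k/B/Stay/E, k/B/Stay/W, k/B/In/E, k/B/In/W, k/B/Out/E, k/B/Out/W, k/C/Stay/E, k/C/Stay/W, k/C/In/E, k/C/In/W, k/C/Out/E, k/C/Out/W, k/A/Stay/E, k/A/Stay/W, k/A/In/E, k/A/In/W, k/A/Out/E, k/A/Out/W. Columns: wc, we, xc, xe.
{g/B/Stay/E, g/B/Stay/W, g/B/In/E, g/B/In/W, g/B/Out/E, g/B/Out/W, g/C/Stay/E, g/C/Stay/W, g/C/In/E, g/C/In/W, g/C/Out/E, g/C/Out/W, g/A/Stay/E, g/A/Stay/W, g/A/In/E, g/A/In/W, g/A/Out/E, g/A/Out/W} → row (-2,-2) (-2,-2) (-2,2) (-2,2)
{k/B/Stay/E} → row (-1,4) (-1,4) (0,5) (0,5)
{k/B/Stay/W} → row (4,5) (4,5) (0,5) (0,5)
{k/B/In/E, k/B/In/W} → row (3,6) (-3,1) (0,5) (0,5)
{k/B/Out/E, k/B/Out/W} → row (1,3) (1,3) (0,5) (0,5)
{k/C/Stay/E, k/C/Stay/W, k/C/In/E, k/C/In/W, k/C/Out/E, k/C/Out/W} → row (2,4) (2,4) (0,5) (0,5)
{k/A/Stay/E, k/A/Stay/W, k/A/In/E, k/A/In/W, k/A/Out/E, k/A/Out/W} → row (0,1) (0,1) (0,5) (0,5)
That's 7 distinct rows out of 36 strategies.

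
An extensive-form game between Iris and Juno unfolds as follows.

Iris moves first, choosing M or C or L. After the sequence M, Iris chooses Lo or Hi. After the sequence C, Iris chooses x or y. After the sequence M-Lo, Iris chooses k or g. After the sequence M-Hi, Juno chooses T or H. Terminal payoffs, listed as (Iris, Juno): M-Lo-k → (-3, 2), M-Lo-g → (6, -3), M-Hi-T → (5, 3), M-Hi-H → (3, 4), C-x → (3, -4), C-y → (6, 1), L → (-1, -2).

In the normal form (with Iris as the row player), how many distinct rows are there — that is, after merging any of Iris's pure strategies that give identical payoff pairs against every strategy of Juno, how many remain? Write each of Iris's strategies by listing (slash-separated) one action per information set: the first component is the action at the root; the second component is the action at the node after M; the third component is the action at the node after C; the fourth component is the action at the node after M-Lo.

Iris has 24 pure strategies: M/Lo/x/k, M/Lo/x/g, M/Lo/y/k, M/Lo/y/g, M/Hi/x/k, M/Hi/x/g, M/Hi/y/k, M/Hi/y/g, C/Lo/x/k, C/Lo/x/g, C/Lo/y/k, C/Lo/y/g, C/Hi/x/k, C/Hi/x/g, C/Hi/y/k, C/Hi/y/g, L/Lo/x/k, L/Lo/x/g, L/Lo/y/k, L/Lo/y/g, L/Hi/x/k, L/Hi/x/g, L/Hi/y/k, L/Hi/y/g. Columns: T, H.
{M/Lo/x/k, M/Lo/y/k} → row (-3,2) (-3,2)
{M/Lo/x/g, M/Lo/y/g} → row (6,-3) (6,-3)
{M/Hi/x/k, M/Hi/x/g, M/Hi/y/k, M/Hi/y/g} → row (5,3) (3,4)
{C/Lo/x/k, C/Lo/x/g, C/Hi/x/k, C/Hi/x/g} → row (3,-4) (3,-4)
{C/Lo/y/k, C/Lo/y/g, C/Hi/y/k, C/Hi/y/g} → row (6,1) (6,1)
{L/Lo/x/k, L/Lo/x/g, L/Lo/y/k, L/Lo/y/g, L/Hi/x/k, L/Hi/x/g, L/Hi/y/k, L/Hi/y/g} → row (-1,-2) (-1,-2)
That's 6 distinct rows out of 24 strategies.

6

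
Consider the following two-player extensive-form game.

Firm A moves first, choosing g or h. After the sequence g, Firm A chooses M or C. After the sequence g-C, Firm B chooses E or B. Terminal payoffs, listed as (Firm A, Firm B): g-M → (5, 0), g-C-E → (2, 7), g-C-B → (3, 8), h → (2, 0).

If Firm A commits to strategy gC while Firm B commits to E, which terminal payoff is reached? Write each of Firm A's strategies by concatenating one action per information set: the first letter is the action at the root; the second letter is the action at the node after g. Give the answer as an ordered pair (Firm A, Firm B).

Trace the play path from the root:
  Firm A plays g
  Firm A plays C at [g]
  Firm B plays E at [g-C]
→ terminal payoff (2, 7).

(2, 7)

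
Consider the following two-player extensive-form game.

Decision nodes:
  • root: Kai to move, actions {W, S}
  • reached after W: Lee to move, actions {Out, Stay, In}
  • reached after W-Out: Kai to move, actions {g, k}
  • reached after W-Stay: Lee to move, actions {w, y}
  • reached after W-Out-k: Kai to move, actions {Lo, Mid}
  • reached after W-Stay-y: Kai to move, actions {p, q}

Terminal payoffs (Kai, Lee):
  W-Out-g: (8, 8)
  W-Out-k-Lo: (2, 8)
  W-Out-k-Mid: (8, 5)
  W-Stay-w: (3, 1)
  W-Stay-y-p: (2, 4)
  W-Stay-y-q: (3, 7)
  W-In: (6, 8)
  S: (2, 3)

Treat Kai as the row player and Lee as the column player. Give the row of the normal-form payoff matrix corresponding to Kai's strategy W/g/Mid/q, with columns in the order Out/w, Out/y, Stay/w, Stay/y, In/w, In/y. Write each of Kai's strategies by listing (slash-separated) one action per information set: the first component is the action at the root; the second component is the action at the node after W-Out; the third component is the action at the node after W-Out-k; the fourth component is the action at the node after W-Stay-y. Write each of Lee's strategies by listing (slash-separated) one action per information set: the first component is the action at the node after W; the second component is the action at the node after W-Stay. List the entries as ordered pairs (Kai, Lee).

(8,8) (8,8) (3,1) (3,7) (6,8) (6,8)

vs Out/w: Kai plays W → Lee plays Out at [W] → Kai plays g at [W-Out] → (8, 8)
vs Out/y: Kai plays W → Lee plays Out at [W] → Kai plays g at [W-Out] → (8, 8)
vs Stay/w: Kai plays W → Lee plays Stay at [W] → Lee plays w at [W-Stay] → (3, 1)
vs Stay/y: Kai plays W → Lee plays Stay at [W] → Lee plays y at [W-Stay] → Kai plays q at [W-Stay-y] → (3, 7)
vs In/w: Kai plays W → Lee plays In at [W] → (6, 8)
vs In/y: Kai plays W → Lee plays In at [W] → (6, 8)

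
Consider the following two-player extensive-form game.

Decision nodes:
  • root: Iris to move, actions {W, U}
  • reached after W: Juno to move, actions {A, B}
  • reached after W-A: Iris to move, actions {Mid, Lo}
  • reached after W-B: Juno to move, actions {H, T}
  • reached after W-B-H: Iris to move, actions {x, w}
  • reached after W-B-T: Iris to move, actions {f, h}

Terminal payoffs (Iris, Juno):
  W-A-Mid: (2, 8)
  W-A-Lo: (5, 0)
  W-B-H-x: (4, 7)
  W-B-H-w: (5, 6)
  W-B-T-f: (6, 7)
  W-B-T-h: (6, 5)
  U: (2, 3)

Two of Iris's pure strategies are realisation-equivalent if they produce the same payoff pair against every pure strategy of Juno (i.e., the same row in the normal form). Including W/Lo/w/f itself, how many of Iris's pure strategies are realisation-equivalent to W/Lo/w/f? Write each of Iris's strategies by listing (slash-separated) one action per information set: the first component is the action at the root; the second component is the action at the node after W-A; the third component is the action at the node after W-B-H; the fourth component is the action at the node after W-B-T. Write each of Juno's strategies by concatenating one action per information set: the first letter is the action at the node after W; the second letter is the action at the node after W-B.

Row for W/Lo/w/f (columns AH, AT, BH, BT): (5,0) (5,0) (5,6) (6,7).
Every one of Iris's information sets is on the play path for some reply by Juno when Iris follows W/Lo/w/f.
Changing the action at any of them therefore changes at least one column, so only W/Lo/w/f itself gives this row.

1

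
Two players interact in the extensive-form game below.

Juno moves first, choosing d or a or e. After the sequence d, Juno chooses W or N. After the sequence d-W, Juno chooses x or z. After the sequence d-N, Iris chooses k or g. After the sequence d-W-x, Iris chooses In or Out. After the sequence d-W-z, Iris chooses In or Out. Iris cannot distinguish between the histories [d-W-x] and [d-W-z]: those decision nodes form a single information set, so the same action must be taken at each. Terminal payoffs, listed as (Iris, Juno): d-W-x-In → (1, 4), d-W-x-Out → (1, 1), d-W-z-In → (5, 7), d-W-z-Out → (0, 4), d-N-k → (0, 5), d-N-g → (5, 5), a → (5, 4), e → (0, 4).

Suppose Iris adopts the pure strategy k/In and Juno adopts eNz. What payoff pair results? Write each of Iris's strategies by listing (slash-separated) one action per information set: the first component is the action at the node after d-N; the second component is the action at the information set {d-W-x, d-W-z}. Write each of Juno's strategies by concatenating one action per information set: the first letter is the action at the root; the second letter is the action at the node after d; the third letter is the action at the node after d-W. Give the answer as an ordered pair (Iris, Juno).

Trace the play path from the root:
  Juno plays e
→ terminal payoff (0, 4).
(Iris's choice at the node after d-N is never reached on this path, so it doesn't affect the outcome.)

(0, 4)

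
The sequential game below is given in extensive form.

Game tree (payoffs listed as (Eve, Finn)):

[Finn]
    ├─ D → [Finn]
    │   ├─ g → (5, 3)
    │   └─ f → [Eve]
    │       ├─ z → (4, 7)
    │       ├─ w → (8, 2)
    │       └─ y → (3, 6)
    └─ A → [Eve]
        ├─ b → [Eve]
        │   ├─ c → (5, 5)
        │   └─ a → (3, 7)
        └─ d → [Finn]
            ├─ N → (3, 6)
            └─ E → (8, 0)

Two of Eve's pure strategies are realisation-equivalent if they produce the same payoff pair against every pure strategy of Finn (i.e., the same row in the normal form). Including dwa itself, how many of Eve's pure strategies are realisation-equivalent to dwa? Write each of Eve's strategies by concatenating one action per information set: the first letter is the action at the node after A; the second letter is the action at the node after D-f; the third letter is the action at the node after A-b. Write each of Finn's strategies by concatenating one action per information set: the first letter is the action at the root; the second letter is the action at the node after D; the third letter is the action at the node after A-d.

Row for dwa (columns DgN, DgE, DfN, DfE, AgN, AgE, AfN, AfE): (5,3) (5,3) (8,2) (8,2) (3,6) (8,0) (3,6) (8,0).
Under dwa, Eve's choice at the node after A-b can never be reached regardless of what Finn does, so varying those choices leaves every outcome unchanged.
Holding the reachable choices fixed and varying the unreachable one freely already gives 2 equivalent strategies.
No other strategy reproduces this row, so those 2 are the full class: dwc, dwa.

2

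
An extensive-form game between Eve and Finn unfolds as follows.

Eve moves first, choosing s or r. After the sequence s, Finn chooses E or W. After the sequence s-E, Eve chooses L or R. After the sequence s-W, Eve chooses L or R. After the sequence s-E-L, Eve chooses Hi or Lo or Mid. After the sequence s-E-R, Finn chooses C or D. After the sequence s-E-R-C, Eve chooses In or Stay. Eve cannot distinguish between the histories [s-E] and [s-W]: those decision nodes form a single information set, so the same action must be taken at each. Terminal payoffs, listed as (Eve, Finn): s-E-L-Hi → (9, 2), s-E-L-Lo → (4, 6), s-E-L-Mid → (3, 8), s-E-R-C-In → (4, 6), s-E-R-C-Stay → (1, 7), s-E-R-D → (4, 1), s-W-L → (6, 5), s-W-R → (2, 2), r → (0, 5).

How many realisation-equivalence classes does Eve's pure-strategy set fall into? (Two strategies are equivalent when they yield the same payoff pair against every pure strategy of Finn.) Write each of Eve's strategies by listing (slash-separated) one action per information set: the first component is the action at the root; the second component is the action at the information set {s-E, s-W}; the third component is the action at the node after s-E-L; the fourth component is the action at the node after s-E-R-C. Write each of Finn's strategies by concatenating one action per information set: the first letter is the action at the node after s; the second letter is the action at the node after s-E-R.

6

Eve has 24 pure strategies: s/L/Hi/In, s/L/Hi/Stay, s/L/Lo/In, s/L/Lo/Stay, s/L/Mid/In, s/L/Mid/Stay, s/R/Hi/In, s/R/Hi/Stay, s/R/Lo/In, s/R/Lo/Stay, s/R/Mid/In, s/R/Mid/Stay, r/L/Hi/In, r/L/Hi/Stay, r/L/Lo/In, r/L/Lo/Stay, r/L/Mid/In, r/L/Mid/Stay, r/R/Hi/In, r/R/Hi/Stay, r/R/Lo/In, r/R/Lo/Stay, r/R/Mid/In, r/R/Mid/Stay. Columns: EC, ED, WC, WD.
{s/L/Hi/In, s/L/Hi/Stay} → row (9,2) (9,2) (6,5) (6,5)
{s/L/Lo/In, s/L/Lo/Stay} → row (4,6) (4,6) (6,5) (6,5)
{s/L/Mid/In, s/L/Mid/Stay} → row (3,8) (3,8) (6,5) (6,5)
{s/R/Hi/In, s/R/Lo/In, s/R/Mid/In} → row (4,6) (4,1) (2,2) (2,2)
{s/R/Hi/Stay, s/R/Lo/Stay, s/R/Mid/Stay} → row (1,7) (4,1) (2,2) (2,2)
{r/L/Hi/In, r/L/Hi/Stay, r/L/Lo/In, r/L/Lo/Stay, r/L/Mid/In, r/L/Mid/Stay, r/R/Hi/In, r/R/Hi/Stay, r/R/Lo/In, r/R/Lo/Stay, r/R/Mid/In, r/R/Mid/Stay} → row (0,5) (0,5) (0,5) (0,5)
That's 6 distinct rows out of 24 strategies.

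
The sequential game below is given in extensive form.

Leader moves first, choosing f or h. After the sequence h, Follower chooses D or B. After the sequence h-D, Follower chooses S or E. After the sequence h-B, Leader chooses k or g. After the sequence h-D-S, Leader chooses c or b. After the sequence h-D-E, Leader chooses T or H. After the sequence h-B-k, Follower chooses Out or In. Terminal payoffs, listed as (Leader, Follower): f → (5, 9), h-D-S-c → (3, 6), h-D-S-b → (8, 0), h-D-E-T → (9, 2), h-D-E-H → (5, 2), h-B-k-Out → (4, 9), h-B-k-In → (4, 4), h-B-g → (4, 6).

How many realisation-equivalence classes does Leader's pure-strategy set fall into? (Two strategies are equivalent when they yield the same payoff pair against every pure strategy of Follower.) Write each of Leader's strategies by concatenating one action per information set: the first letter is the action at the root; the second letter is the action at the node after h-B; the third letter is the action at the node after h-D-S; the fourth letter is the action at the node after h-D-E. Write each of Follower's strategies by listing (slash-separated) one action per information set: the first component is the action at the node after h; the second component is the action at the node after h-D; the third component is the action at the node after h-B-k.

Leader has 16 pure strategies: fkcT, fkcH, fkbT, fkbH, fgcT, fgcH, fgbT, fgbH, hkcT, hkcH, hkbT, hkbH, hgcT, hgcH, hgbT, hgbH. Columns: D/S/Out, D/S/In, D/E/Out, D/E/In, B/S/Out, B/S/In, B/E/Out, B/E/In.
{fkcT, fkcH, fkbT, fkbH, fgcT, fgcH, fgbT, fgbH} → row (5,9) (5,9) (5,9) (5,9) (5,9) (5,9) (5,9) (5,9)
{hkcT} → row (3,6) (3,6) (9,2) (9,2) (4,9) (4,4) (4,9) (4,4)
{hkcH} → row (3,6) (3,6) (5,2) (5,2) (4,9) (4,4) (4,9) (4,4)
{hkbT} → row (8,0) (8,0) (9,2) (9,2) (4,9) (4,4) (4,9) (4,4)
{hkbH} → row (8,0) (8,0) (5,2) (5,2) (4,9) (4,4) (4,9) (4,4)
{hgcT} → row (3,6) (3,6) (9,2) (9,2) (4,6) (4,6) (4,6) (4,6)
{hgcH} → row (3,6) (3,6) (5,2) (5,2) (4,6) (4,6) (4,6) (4,6)
{hgbT} → row (8,0) (8,0) (9,2) (9,2) (4,6) (4,6) (4,6) (4,6)
{hgbH} → row (8,0) (8,0) (5,2) (5,2) (4,6) (4,6) (4,6) (4,6)
That's 9 distinct rows out of 16 strategies.

9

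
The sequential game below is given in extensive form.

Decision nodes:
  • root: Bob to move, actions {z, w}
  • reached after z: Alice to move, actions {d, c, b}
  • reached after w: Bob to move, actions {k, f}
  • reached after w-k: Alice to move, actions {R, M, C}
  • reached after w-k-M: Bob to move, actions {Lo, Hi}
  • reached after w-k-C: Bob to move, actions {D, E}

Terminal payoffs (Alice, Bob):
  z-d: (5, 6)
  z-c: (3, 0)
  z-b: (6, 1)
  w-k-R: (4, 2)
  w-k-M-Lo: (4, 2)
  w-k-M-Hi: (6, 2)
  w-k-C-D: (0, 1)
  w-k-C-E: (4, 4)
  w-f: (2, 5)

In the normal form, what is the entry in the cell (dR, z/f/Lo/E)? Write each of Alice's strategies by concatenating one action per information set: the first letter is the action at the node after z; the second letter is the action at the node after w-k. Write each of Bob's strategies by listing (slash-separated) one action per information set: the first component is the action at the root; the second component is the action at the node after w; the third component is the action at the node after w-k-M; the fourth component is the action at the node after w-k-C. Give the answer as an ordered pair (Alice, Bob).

(5, 6)

Trace the play path from the root:
  Bob plays z
  Alice plays d at [z]
→ terminal payoff (5, 6).
(Alice's choice at the node after w-k is never reached on this path, so it doesn't affect the outcome.)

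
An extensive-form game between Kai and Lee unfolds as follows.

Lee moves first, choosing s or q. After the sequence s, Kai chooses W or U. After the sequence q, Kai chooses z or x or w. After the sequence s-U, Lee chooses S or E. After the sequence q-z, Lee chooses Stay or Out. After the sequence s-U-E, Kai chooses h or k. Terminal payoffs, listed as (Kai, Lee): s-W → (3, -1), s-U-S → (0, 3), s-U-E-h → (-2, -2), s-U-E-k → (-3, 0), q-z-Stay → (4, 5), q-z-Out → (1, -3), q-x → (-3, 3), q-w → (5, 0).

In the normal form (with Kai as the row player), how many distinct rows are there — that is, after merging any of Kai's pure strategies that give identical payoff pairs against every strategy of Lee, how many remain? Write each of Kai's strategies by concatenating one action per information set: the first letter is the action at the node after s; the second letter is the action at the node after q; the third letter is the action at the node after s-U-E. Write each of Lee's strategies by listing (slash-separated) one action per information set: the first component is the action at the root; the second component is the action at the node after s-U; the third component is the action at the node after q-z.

9

Kai has 12 pure strategies: Wzh, Wzk, Wxh, Wxk, Wwh, Wwk, Uzh, Uzk, Uxh, Uxk, Uwh, Uwk. Columns: s/S/Stay, s/S/Out, s/E/Stay, s/E/Out, q/S/Stay, q/S/Out, q/E/Stay, q/E/Out.
{Wzh, Wzk} → row (3,-1) (3,-1) (3,-1) (3,-1) (4,5) (1,-3) (4,5) (1,-3)
{Wxh, Wxk} → row (3,-1) (3,-1) (3,-1) (3,-1) (-3,3) (-3,3) (-3,3) (-3,3)
{Wwh, Wwk} → row (3,-1) (3,-1) (3,-1) (3,-1) (5,0) (5,0) (5,0) (5,0)
{Uzh} → row (0,3) (0,3) (-2,-2) (-2,-2) (4,5) (1,-3) (4,5) (1,-3)
{Uzk} → row (0,3) (0,3) (-3,0) (-3,0) (4,5) (1,-3) (4,5) (1,-3)
{Uxh} → row (0,3) (0,3) (-2,-2) (-2,-2) (-3,3) (-3,3) (-3,3) (-3,3)
{Uxk} → row (0,3) (0,3) (-3,0) (-3,0) (-3,3) (-3,3) (-3,3) (-3,3)
{Uwh} → row (0,3) (0,3) (-2,-2) (-2,-2) (5,0) (5,0) (5,0) (5,0)
{Uwk} → row (0,3) (0,3) (-3,0) (-3,0) (5,0) (5,0) (5,0) (5,0)
That's 9 distinct rows out of 12 strategies.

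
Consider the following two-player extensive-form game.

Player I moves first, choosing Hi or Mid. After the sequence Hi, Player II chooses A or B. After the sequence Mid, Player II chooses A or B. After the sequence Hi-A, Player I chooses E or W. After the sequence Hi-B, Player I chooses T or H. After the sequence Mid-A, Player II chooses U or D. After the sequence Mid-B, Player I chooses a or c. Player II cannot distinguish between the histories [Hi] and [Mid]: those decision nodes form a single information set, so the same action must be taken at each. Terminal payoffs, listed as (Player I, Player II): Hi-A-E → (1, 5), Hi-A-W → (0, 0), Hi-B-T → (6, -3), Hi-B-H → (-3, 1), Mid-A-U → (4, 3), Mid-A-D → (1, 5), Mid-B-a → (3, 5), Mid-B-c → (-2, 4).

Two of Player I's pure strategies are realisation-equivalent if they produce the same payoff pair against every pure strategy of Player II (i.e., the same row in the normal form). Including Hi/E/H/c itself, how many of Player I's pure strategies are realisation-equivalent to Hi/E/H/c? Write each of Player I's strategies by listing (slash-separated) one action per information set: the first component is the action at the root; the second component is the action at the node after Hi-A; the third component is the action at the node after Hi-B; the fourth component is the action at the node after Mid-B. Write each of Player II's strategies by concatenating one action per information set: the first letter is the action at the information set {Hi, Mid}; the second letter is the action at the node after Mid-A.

2

Row for Hi/E/H/c (columns AU, AD, BU, BD): (1,5) (1,5) (-3,1) (-3,1).
Under Hi/E/H/c, Player I's choice at the node after Mid-B can never be reached regardless of what Player II does, so varying those choices leaves every outcome unchanged.
Holding the reachable choices fixed and varying the unreachable one freely already gives 2 equivalent strategies.
No other strategy reproduces this row, so those 2 are the full class: Hi/E/H/a, Hi/E/H/c.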